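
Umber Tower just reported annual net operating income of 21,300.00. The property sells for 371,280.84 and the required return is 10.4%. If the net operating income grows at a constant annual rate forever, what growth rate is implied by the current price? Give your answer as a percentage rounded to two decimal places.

4.41%

P = D₀(1+g)/(r−g) ⇒ P(r−g) = D₀(1+g) ⇒ g(P+D₀) = P·r − D₀
g = (P·r − D₀)/(P + D₀) = (371,280.84×0.104 − 21,300.00) / (371,280.84 + 21,300.00) = 0.044101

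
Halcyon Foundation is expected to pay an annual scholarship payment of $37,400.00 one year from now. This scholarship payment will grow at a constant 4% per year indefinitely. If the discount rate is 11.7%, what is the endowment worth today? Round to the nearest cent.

Growing perpetuity: P = D₁ / (r − g) = $37,400.0000 / (0.117 − 0.04) = $485,714.29

$485714.29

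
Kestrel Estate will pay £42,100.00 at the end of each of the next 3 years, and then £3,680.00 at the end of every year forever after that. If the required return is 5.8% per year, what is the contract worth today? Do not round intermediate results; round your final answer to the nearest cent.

PV of 3-year annuity: £42,100.00 × [1 − (1+0.058)^−3] / 0.058 = 112951.51576
Perpetuity value at year 3: £3,680.00 / 0.058 = 63448.27586
PV of perpetuity: 63448.27586 / (1+0.058)^3 = 53575.07923
Total PV = 112951.51576 + 53575.07923 = 166526.59500

£166526.59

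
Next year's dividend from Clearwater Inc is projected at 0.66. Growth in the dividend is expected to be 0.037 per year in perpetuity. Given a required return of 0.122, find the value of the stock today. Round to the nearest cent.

7.76

Growing perpetuity: P = D₁ / (r − g) = 0.6600 / (0.122 − 0.037) = 7.76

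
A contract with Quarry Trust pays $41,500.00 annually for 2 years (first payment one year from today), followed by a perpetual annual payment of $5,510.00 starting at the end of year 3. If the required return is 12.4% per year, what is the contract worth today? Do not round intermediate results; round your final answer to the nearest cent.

PV of 2-year annuity: $41,500.00 × [1 − (1+0.124)^−2] / 0.124 = 69770.20301
Perpetuity value at year 2: $5,510.00 / 0.124 = 44435.48387
PV of perpetuity: 44435.48387 / (1+0.124)^2 = 35172.01836
Total PV = 69770.20301 + 35172.01836 = 104942.22137

$104942.22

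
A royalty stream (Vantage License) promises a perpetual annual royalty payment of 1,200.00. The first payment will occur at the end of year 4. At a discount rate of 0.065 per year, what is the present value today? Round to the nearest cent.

15283.37

Value at end of year 3: C / r = 1,200.00 / 0.065 = 18,461.5385
Discount to today: PV = 18,461.5385 / (1 + 0.065)^3 = 18,461.5385 / 1.207950 = 15,283.37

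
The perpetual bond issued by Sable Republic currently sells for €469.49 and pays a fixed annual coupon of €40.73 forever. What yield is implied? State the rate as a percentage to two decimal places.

P = C/r ⇒ r = C/P = €40.73/€469.49 = 0.086754

8.68%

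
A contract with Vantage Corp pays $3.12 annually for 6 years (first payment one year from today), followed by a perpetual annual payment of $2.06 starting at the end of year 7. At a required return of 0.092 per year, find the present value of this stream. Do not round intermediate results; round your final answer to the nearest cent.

$27.12

PV of 6-year annuity: $3.12 × [1 − (1+0.092)^−6] / 0.092 = 13.91300
Perpetuity value at year 6: $2.06 / 0.092 = 22.39130
PV of perpetuity: 22.39130 / (1+0.092)^6 = 13.20516
Total PV = 13.91300 + 13.20516 = 27.11816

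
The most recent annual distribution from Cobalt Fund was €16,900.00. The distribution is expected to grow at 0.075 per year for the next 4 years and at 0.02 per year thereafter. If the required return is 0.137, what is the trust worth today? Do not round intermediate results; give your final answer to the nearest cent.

D_1 = 18167.50000
D_2 = 19530.06250
D_3 = 20994.81719
D_4 = 22569.42848
Terminal value at year 4: TV = D_4×(1+g_2)/(r−g_2) = 23020.81705/0.117 = 196759.12005
P_0 = D_1/(1+r)^1 + D_2/(1+r)^2 + D_3/(1+r)^3 + D_4/(1+r)^4 + TV/(1+r)^4
    = 15978.45207 + 15107.15565 + 14283.37056 + 13504.50602 + 117731.59096 = 176605.07526

€176605.08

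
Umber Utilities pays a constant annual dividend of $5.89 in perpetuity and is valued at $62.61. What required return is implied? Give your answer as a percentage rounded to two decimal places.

9.41%

P = C/r ⇒ r = C/P = $5.89/$62.61 = 0.094074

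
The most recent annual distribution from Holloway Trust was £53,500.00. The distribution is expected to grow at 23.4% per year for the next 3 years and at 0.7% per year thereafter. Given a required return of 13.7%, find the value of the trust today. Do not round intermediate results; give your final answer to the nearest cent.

D_1 = 66019.00000
D_2 = 81467.44600
D_3 = 100530.82836
Terminal value at year 3: TV = D_3×(1+g_2)/(r−g_2) = 101234.54416/0.13 = 778727.26279
P_0 = D_1/(1+r)^1 + D_2/(1+r)^2 + D_3/(1+r)^3 + TV/(1+r)^3
    = 58064.20405 + 63017.79049 + 68393.97843 + 529790.27904 = 719266.25201

£719266.25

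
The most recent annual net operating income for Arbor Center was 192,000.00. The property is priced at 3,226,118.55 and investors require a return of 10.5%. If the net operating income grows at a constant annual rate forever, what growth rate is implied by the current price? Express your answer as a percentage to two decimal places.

P = D₀(1+g)/(r−g) ⇒ P(r−g) = D₀(1+g) ⇒ g(P+D₀) = P·r − D₀
g = (P·r − D₀)/(P + D₀) = (3,226,118.55×0.105 − 192,000.00) / (3,226,118.55 + 192,000.00) = 0.042931

4.29%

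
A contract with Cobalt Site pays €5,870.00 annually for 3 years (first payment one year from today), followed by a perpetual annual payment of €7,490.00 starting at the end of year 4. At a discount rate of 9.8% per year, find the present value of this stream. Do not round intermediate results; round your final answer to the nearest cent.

PV of 3-year annuity: €5,870.00 × [1 − (1+0.098)^−3] / 0.098 = 14649.37391
Perpetuity value at year 3: €7,490.00 / 0.098 = 76428.57143
PV of perpetuity: 76428.57143 / (1+0.098)^3 = 57736.26979
Total PV = 14649.37391 + 57736.26979 = 72385.64370

€72385.64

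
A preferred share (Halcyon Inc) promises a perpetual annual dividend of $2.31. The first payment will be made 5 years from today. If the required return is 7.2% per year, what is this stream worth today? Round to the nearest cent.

$24.29

Value at end of year 4: C / r = $2.31 / 0.072 = $32.0833
Discount to today: PV = $32.0833 / (1 + 0.072)^4 = $32.0833 / 1.320624 = $24.29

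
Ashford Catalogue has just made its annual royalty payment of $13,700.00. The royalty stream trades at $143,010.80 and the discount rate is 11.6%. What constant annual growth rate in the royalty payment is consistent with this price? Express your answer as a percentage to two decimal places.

1.84%

P = D₀(1+g)/(r−g) ⇒ P(r−g) = D₀(1+g) ⇒ g(P+D₀) = P·r − D₀
g = (P·r − D₀)/(P + D₀) = ($143,010.80×0.116 − $13,700.00) / ($143,010.80 + $13,700.00) = 0.018437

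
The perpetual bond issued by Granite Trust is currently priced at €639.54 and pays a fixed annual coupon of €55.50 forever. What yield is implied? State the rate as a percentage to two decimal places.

P = C/r ⇒ r = C/P = €55.50/€639.54 = 0.086781

8.68%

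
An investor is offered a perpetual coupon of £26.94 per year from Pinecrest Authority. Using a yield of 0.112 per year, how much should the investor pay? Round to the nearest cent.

Level perpetuity: PV = C / r = £26.94 / 0.112 = £240.54

£240.54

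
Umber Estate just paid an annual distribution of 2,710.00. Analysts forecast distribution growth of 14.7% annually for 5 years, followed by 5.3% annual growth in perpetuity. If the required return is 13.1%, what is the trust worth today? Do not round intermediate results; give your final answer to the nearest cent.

D_1 = 3108.37000
D_2 = 3565.30039
D_3 = 4089.39955
D_4 = 4690.54128
D_5 = 5380.05085
Terminal value at year 5: TV = D_5×(1+g_2)/(r−g_2) = 5665.19354/0.078 = 72630.68646
P_0 = D_1/(1+r)^1 + D_2/(1+r)^2 + D_3/(1+r)^3 + D_4/(1+r)^4 + D_5/(1+r)^5 + TV/(1+r)^5
    = 2748.33775 + 2787.21786 + 2826.64800 + 2866.63595 + 2907.18960 + 39247.05955 = 53383.08871

53383.09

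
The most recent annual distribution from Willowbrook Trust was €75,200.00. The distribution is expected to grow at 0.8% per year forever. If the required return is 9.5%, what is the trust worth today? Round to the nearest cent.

D₁ = D₀ × (1 + g) = €75,200.00 × 1.008 = €75,801.6000
Growing perpetuity: P = D₁ / (r − g) = €75,801.6000 / (0.095 − 0.008) = €871,282.76

€871282.76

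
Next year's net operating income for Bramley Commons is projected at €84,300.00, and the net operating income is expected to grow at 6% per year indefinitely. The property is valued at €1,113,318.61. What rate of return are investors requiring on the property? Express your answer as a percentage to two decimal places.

P = D₁/(r − g) ⇒ r = D₁/P + g = €84,300.0000/€1,113,318.61 + 0.06 = 0.075720 + 0.06 = 0.135720

13.57%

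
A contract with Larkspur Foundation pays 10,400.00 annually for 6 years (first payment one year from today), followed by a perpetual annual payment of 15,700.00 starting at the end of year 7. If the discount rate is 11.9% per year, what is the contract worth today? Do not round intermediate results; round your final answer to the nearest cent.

PV of 6-year annuity: 10,400.00 × [1 − (1+0.119)^−6] / 0.119 = 42880.01118
Perpetuity value at year 6: 15,700.00 / 0.119 = 131932.77311
PV of perpetuity: 131932.77311 / (1+0.119)^6 = 67200.44854
Total PV = 42880.01118 + 67200.44854 = 110080.45972

110080.46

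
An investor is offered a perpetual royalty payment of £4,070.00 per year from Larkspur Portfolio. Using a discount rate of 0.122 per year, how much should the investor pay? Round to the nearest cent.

£33360.66

Level perpetuity: PV = C / r = £4,070.00 / 0.122 = £33,360.66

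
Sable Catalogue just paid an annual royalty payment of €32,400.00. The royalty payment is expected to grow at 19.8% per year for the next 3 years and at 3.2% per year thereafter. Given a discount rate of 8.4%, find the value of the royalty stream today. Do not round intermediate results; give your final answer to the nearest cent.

D_1 = 38815.20000
D_2 = 46500.60960
D_3 = 55707.73030
Terminal value at year 3: TV = D_3×(1+g_2)/(r−g_2) = 57490.37767/0.052 = 1105584.18597
P_0 = D_1/(1+r)^1 + D_2/(1+r)^2 + D_3/(1+r)^3 + TV/(1+r)^3
    = 35807.38007 + 39573.10086 + 43734.84763 + 867968.51441 = 987083.84297

€987083.84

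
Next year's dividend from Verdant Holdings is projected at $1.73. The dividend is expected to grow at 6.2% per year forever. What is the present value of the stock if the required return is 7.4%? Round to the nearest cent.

Growing perpetuity: P = D₁ / (r − g) = $1.7300 / (0.074 − 0.062) = $144.17

$144.17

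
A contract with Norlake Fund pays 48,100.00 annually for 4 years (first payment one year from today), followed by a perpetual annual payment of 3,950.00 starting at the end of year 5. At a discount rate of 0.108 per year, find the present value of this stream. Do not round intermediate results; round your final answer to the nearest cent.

174134.01

PV of 4-year annuity: 48,100.00 × [1 − (1+0.108)^−4] / 0.108 = 149867.10838
Perpetuity value at year 4: 3,950.00 / 0.108 = 36574.07407
PV of perpetuity: 36574.07407 / (1+0.108)^4 = 24266.89989
Total PV = 149867.10838 + 24266.89989 = 174134.00827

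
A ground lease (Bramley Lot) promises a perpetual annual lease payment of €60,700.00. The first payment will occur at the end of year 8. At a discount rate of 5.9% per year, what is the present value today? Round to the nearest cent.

Value at end of year 7: C / r = €60,700.00 / 0.059 = €1,028,813.5593
Discount to today: PV = €1,028,813.5593 / (1 + 0.059)^7 = €1,028,813.5593 / 1.493729 = €688,755.31

€688755.31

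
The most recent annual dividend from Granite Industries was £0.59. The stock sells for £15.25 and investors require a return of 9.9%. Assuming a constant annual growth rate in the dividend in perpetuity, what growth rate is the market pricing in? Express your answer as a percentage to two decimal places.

5.81%

P = D₀(1+g)/(r−g) ⇒ P(r−g) = D₀(1+g) ⇒ g(P+D₀) = P·r − D₀
g = (P·r − D₀)/(P + D₀) = (£15.25×0.099 − £0.59) / (£15.25 + £0.59) = 0.058065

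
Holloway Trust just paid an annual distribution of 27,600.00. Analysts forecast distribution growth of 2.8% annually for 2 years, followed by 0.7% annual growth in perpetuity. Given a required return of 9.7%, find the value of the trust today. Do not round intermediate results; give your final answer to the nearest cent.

D_1 = 28372.80000
D_2 = 29167.23840
Terminal value at year 2: TV = D_2×(1+g_2)/(r−g_2) = 29371.40907/0.09 = 326348.98965
P_0 = D_1/(1+r)^1 + D_2/(1+r)^2 + TV/(1+r)^2
    = 25863.99271 + 24237.17822 + 271187.09404 = 321288.26497

321288.26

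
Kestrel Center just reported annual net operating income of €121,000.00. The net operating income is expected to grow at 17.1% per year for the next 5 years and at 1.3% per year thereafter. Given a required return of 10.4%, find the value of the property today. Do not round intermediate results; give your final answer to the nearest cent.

D_1 = 141691.00000
D_2 = 165920.16100
D_3 = 194292.50853
D_4 = 227516.52749
D_5 = 266421.85369
Terminal value at year 5: TV = D_5×(1+g_2)/(r−g_2) = 269885.33779/0.091 = 2965772.94273
P_0 = D_1/(1+r)^1 + D_2/(1+r)^2 + D_3/(1+r)^3 + D_4/(1+r)^4 + D_5/(1+r)^5 + TV/(1+r)^5
    = 128343.29710 + 136132.24720 + 144393.89626 + 153156.93163 + 162451.78165 + 1808391.81106 = 2532869.96489

€2532869.96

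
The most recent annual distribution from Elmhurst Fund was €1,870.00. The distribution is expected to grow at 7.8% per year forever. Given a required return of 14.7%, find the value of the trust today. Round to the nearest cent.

€29215.36

D₁ = D₀ × (1 + g) = €1,870.00 × 1.078 = €2,015.8600
Growing perpetuity: P = D₁ / (r − g) = €2,015.8600 / (0.147 − 0.078) = €29,215.36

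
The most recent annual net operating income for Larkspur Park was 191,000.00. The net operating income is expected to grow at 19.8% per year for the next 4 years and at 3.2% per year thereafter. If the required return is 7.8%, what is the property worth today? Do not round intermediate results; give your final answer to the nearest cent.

7537561.47

D_1 = 228818.00000
D_2 = 274123.96400
D_3 = 328400.50887
D_4 = 393423.80963
Terminal value at year 4: TV = D_4×(1+g_2)/(r−g_2) = 406013.37154/0.046 = 8826377.64210
P_0 = D_1/(1+r)^1 + D_2/(1+r)^2 + D_3/(1+r)^3 + D_4/(1+r)^4 + TV/(1+r)^4
    = 212261.59555 + 235889.97353 + 262148.59767 + 291330.25975 + 6535931.04481 = 7537561.47131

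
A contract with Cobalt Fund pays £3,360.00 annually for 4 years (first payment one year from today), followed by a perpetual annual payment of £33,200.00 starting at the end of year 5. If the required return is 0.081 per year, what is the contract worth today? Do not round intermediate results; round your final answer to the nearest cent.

PV of 4-year annuity: £3,360.00 × [1 − (1+0.081)^−4] / 0.081 = 11104.01973
Perpetuity value at year 4: £33,200.00 / 0.081 = 409876.54321
PV of perpetuity: 409876.54321 / (1+0.081)^4 = 300158.25301
Total PV = 11104.01973 + 300158.25301 = 311262.27274

£311262.27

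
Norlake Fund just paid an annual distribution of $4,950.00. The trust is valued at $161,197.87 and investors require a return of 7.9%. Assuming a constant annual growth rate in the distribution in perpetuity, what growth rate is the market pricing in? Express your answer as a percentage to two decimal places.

4.69%

P = D₀(1+g)/(r−g) ⇒ P(r−g) = D₀(1+g) ⇒ g(P+D₀) = P·r − D₀
g = (P·r − D₀)/(P + D₀) = ($161,197.87×0.079 − $4,950.00) / ($161,197.87 + $4,950.00) = 0.046854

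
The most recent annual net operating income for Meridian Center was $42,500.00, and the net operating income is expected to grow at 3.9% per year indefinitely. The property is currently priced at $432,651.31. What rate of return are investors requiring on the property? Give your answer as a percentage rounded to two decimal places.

14.11%

D₁ = $42,500.00 × 1.039 = $44,157.5000
P = D₁/(r − g) ⇒ r = D₁/P + g = $44,157.5000/$432,651.31 + 0.039 = 0.102063 + 0.039 = 0.141063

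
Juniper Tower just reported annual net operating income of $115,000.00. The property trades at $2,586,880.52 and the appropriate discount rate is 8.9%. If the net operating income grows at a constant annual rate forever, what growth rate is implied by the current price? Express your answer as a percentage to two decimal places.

4.26%

P = D₀(1+g)/(r−g) ⇒ P(r−g) = D₀(1+g) ⇒ g(P+D₀) = P·r − D₀
g = (P·r − D₀)/(P + D₀) = ($2,586,880.52×0.089 − $115,000.00) / ($2,586,880.52 + $115,000.00) = 0.042649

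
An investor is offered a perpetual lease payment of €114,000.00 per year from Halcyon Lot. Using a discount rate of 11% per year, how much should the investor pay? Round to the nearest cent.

Level perpetuity: PV = C / r = €114,000.00 / 0.11 = €1,036,363.64

€1036363.64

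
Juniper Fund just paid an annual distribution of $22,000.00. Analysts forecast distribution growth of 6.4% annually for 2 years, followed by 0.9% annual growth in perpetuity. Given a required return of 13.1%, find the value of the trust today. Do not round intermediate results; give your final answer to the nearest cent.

$201199.34

D_1 = 23408.00000
D_2 = 24906.11200
Terminal value at year 2: TV = D_2×(1+g_2)/(r−g_2) = 25130.26701/0.122 = 205985.79515
P_0 = D_1/(1+r)^1 + D_2/(1+r)^2 + TV/(1+r)^2
    = 20696.72856 + 19470.66241 + 161031.95387 = 201199.34484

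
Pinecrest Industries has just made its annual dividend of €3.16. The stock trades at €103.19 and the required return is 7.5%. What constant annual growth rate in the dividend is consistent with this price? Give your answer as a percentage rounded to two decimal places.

4.31%

P = D₀(1+g)/(r−g) ⇒ P(r−g) = D₀(1+g) ⇒ g(P+D₀) = P·r − D₀
g = (P·r − D₀)/(P + D₀) = (€103.19×0.075 − €3.16) / (€103.19 + €3.16) = 0.043058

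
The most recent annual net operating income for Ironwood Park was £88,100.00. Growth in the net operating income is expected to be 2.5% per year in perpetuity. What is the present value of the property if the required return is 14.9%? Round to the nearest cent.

£728245.97

D₁ = D₀ × (1 + g) = £88,100.00 × 1.025 = £90,302.5000
Growing perpetuity: P = D₁ / (r − g) = £90,302.5000 / (0.149 − 0.025) = £728,245.97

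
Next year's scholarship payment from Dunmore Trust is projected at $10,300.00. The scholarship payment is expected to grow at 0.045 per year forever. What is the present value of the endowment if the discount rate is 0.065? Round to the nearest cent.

$515000.00

Growing perpetuity: P = D₁ / (r − g) = $10,300.0000 / (0.065 − 0.045) = $515,000.00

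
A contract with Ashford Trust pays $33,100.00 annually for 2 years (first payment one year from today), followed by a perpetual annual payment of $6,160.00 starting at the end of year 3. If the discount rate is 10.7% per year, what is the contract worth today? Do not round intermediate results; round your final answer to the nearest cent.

$103889.92

PV of 2-year annuity: $33,100.00 × [1 − (1+0.107)^−2] / 0.107 = 56911.14032
Perpetuity value at year 2: $6,160.00 / 0.107 = 57570.09346
PV of perpetuity: 57570.09346 / (1+0.107)^2 = 46978.77550
Total PV = 56911.14032 + 46978.77550 = 103889.91583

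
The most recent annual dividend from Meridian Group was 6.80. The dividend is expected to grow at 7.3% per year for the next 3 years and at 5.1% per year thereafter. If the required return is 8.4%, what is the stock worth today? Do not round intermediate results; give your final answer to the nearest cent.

D_1 = 7.29640
D_2 = 7.82904
D_3 = 8.40056
Terminal value at year 3: TV = D_3×(1+g_2)/(r−g_2) = 8.82899/0.033 = 267.54501
P_0 = D_1/(1+r)^1 + D_2/(1+r)^2 + D_3/(1+r)^3 + TV/(1+r)^3
    = 6.73100 + 6.66269 + 6.59508 + 210.04338 = 230.03216

230.03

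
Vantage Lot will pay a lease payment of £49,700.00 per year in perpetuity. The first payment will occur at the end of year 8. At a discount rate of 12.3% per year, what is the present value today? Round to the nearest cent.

Value at end of year 7: C / r = £49,700.00 / 0.123 = £404,065.0407
Discount to today: PV = £404,065.0407 / (1 + 0.123)^7 = £404,065.0407 / 2.252466 = £179,387.83

£179387.83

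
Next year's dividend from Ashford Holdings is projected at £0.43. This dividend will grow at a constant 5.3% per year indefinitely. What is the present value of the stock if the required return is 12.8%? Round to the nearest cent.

Growing perpetuity: P = D₁ / (r − g) = £0.4300 / (0.128 − 0.053) = £5.73

£5.73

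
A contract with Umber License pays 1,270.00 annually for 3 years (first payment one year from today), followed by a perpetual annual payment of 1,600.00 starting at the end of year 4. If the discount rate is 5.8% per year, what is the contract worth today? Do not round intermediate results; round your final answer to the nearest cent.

26700.84

PV of 3-year annuity: 1,270.00 × [1 − (1+0.058)^−3] / 0.058 = 3407.32601
Perpetuity value at year 3: 1,600.00 / 0.058 = 27586.20690
PV of perpetuity: 27586.20690 / (1+0.058)^3 = 23293.51271
Total PV = 3407.32601 + 23293.51271 = 26700.83872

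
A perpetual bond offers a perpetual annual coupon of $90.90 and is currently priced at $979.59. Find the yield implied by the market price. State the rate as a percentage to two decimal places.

P = C/r ⇒ r = C/P = $90.90/$979.59 = 0.092794

9.28%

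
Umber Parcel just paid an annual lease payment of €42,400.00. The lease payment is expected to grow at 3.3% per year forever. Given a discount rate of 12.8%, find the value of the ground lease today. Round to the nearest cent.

€461044.21

D₁ = D₀ × (1 + g) = €42,400.00 × 1.033 = €43,799.2000
Growing perpetuity: P = D₁ / (r − g) = €43,799.2000 / (0.128 − 0.033) = €461,044.21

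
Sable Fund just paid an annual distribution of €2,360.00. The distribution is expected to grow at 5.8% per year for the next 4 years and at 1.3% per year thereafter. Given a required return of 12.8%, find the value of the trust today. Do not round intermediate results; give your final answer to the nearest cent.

D_1 = 2496.88000
D_2 = 2641.69904
D_3 = 2794.91758
D_4 = 2957.02280
Terminal value at year 4: TV = D_4×(1+g_2)/(r−g_2) = 2995.46410/0.115 = 26047.51392
P_0 = D_1/(1+r)^1 + D_2/(1+r)^2 + D_3/(1+r)^3 + D_4/(1+r)^4 + TV/(1+r)^4
    = 2213.54610 + 2076.18065 + 1947.33965 + 1826.49411 + 16089.03069 = 24152.59120

€24152.59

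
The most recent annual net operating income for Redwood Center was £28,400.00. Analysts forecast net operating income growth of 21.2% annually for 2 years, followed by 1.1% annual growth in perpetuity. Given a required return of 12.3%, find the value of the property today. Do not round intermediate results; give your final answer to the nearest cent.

£362335.73

D_1 = 34420.80000
D_2 = 41718.00960
Terminal value at year 2: TV = D_2×(1+g_2)/(r−g_2) = 42176.90771/0.112 = 376579.53309
P_0 = D_1/(1+r)^1 + D_2/(1+r)^2 + TV/(1+r)^2
    = 30650.75690 + 33079.89080 + 298605.08567 = 362335.73337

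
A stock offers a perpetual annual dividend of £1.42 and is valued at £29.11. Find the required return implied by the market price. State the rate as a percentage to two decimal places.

P = C/r ⇒ r = C/P = £1.42/£29.11 = 0.048780

4.88%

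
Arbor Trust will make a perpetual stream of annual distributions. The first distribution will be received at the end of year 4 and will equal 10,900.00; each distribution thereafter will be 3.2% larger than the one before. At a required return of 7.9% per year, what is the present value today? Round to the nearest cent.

Value at end of year 3: C₁ / (r − g) = 10,900.00 / (0.079 − 0.032) = 231,914.8936
Discount to today: PV = 231,914.8936 / (1 + 0.079)^3 = 231,914.8936 / 1.256216 = 184,613.86

184613.86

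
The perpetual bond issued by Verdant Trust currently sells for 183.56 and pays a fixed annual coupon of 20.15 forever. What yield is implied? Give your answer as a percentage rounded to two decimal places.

10.98%

P = C/r ⇒ r = C/P = 20.15/183.56 = 0.109773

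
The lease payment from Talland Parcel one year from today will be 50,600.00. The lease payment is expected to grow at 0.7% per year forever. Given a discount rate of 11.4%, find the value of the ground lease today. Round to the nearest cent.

Growing perpetuity: P = D₁ / (r − g) = 50,600.0000 / (0.114 − 0.007) = 472,897.20

472897.20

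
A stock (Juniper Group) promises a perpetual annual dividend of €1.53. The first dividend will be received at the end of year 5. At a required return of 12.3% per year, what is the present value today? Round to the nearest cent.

Value at end of year 4: C / r = €1.53 / 0.123 = €12.4390
Discount to today: PV = €12.4390 / (1 + 0.123)^4 = €12.4390 / 1.590446 = €7.82

€7.82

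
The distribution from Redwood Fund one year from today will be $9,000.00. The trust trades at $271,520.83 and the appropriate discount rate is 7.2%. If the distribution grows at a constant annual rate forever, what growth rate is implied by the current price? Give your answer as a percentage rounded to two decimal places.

3.89%

P = D₁/(r−g) ⇒ g = r − D₁/P = 0.072 − $9,000.00/$271,520.83 = 0.038853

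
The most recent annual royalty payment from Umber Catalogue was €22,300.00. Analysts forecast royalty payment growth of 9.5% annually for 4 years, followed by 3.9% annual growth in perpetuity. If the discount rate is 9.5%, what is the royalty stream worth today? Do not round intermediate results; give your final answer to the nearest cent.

€502944.64

D_1 = 24418.50000
D_2 = 26738.25750
D_3 = 29278.39196
D_4 = 32059.83920
Terminal value at year 4: TV = D_4×(1+g_2)/(r−g_2) = 33310.17293/0.056 = 594824.51657
P_0 = D_1/(1+r)^1 + D_2/(1+r)^2 + D_3/(1+r)^3 + D_4/(1+r)^4 + TV/(1+r)^4
    = 22300.00000 + 22300.00000 + 22300.00000 + 22300.00000 + 413744.64286 = 502944.64286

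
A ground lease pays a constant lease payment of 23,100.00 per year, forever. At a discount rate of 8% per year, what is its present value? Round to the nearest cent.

Level perpetuity: PV = C / r = 23,100.00 / 0.08 = 288,750.00

288750.00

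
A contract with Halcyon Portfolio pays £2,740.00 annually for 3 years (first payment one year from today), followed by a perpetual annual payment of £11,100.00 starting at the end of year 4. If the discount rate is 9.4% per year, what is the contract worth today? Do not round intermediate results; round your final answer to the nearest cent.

PV of 3-year annuity: £2,740.00 × [1 − (1+0.094)^−3] / 0.094 = 6886.59965
Perpetuity value at year 3: £11,100.00 / 0.094 = 118085.10638
PV of perpetuity: 118085.10638 / (1+0.094)^3 = 90186.83771
Total PV = 6886.59965 + 90186.83771 = 97073.43736

£97073.44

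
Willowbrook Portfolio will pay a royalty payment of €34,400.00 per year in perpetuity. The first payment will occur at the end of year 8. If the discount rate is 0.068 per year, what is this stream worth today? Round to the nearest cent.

Value at end of year 7: C / r = €34,400.00 / 0.068 = €505,882.3529
Discount to today: PV = €505,882.3529 / (1 + 0.068)^7 = €505,882.3529 / 1.584889 = €319,191.09

€319191.09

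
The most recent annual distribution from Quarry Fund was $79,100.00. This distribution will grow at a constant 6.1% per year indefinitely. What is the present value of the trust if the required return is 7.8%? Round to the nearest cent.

$4936770.59

D₁ = D₀ × (1 + g) = $79,100.00 × 1.061 = $83,925.1000
Growing perpetuity: P = D₁ / (r − g) = $83,925.1000 / (0.078 − 0.061) = $4,936,770.59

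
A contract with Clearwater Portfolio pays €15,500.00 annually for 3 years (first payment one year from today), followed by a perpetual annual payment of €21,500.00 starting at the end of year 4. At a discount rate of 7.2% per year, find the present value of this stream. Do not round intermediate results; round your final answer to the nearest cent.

€282922.57

PV of 3-year annuity: €15,500.00 × [1 − (1+0.072)^−3] / 0.072 = 40528.71883
Perpetuity value at year 3: €21,500.00 / 0.072 = 298611.11111
PV of perpetuity: 298611.11111 / (1+0.072)^3 = 242393.85596
Total PV = 40528.71883 + 242393.85596 = 282922.57479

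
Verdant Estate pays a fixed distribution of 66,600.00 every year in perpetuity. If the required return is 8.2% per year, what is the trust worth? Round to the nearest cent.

Level perpetuity: PV = C / r = 66,600.00 / 0.082 = 812,195.12

812195.12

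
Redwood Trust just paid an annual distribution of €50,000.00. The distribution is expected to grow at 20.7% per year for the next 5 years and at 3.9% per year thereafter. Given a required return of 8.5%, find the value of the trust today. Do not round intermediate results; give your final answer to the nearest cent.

D_1 = 60350.00000
D_2 = 72842.45000
D_3 = 87920.83715
D_4 = 106120.45044
D_5 = 128087.38368
Terminal value at year 5: TV = D_5×(1+g_2)/(r−g_2) = 133082.79164/0.046 = 2893104.16619
P_0 = D_1/(1+r)^1 + D_2/(1+r)^2 + D_3/(1+r)^3 + D_4/(1+r)^4 + D_5/(1+r)^5 + TV/(1+r)^5
    = 55622.11982 + 61876.40426 + 68833.93543 + 76573.78807 + 85183.92830 + 1924045.68482 = 2272135.86069

€2272135.86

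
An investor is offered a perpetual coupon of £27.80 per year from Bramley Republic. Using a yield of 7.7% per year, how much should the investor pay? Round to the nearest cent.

£361.04

Level perpetuity: PV = C / r = £27.80 / 0.077 = £361.04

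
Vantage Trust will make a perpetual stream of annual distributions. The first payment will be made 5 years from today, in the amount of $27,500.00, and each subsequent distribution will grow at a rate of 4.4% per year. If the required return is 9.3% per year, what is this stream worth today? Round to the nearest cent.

$393238.44

Value at end of year 4: C₁ / (r − g) = $27,500.00 / (0.093 − 0.044) = $561,224.4898
Discount to today: PV = $561,224.4898 / (1 + 0.093)^4 = $561,224.4898 / 1.427186 = $393,238.44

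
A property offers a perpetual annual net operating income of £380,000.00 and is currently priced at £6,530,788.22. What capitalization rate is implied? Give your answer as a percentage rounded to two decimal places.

5.82%

P = C/r ⇒ r = C/P = £380,000.00/£6,530,788.22 = 0.058186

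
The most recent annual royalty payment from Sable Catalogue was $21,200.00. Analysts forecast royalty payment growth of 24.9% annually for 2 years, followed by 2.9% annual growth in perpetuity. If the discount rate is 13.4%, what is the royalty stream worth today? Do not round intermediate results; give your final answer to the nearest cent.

D_1 = 26478.80000
D_2 = 33072.02120
Terminal value at year 2: TV = D_2×(1+g_2)/(r−g_2) = 34031.10981/0.105 = 324105.80776
P_0 = D_1/(1+r)^1 + D_2/(1+r)^2 + TV/(1+r)^2
    = 23349.91182 + 25717.84820 + 252034.91236 = 301102.67238

$301102.67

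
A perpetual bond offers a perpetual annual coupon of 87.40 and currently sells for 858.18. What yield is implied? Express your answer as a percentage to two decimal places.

P = C/r ⇒ r = C/P = 87.40/858.18 = 0.101843

10.18%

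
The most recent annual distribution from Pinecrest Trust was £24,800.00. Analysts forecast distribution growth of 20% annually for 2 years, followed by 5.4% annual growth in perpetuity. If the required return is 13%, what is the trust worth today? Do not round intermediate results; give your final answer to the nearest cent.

£442172.33

D_1 = 29760.00000
D_2 = 35712.00000
Terminal value at year 2: TV = D_2×(1+g_2)/(r−g_2) = 37640.44800/0.076 = 495269.05263
P_0 = D_1/(1+r)^1 + D_2/(1+r)^2 + TV/(1+r)^2
    = 26336.28319 + 27967.73436 + 387868.31595 = 442172.33349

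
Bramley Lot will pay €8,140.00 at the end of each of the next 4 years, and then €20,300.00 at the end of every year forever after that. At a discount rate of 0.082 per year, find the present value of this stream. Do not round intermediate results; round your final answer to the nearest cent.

PV of 4-year annuity: €8,140.00 × [1 − (1+0.082)^−4] / 0.082 = 26841.12378
Perpetuity value at year 4: €20,300.00 / 0.082 = 247560.97561
PV of perpetuity: 247560.97561 / (1+0.082)^4 = 180623.03792
Total PV = 26841.12378 + 180623.03792 = 207464.16170

€207464.16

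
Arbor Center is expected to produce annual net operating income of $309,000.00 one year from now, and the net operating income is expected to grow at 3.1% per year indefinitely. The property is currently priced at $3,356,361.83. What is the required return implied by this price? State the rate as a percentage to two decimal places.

P = D₁/(r − g) ⇒ r = D₁/P + g = $309,000.0000/$3,356,361.83 + 0.031 = 0.092064 + 0.031 = 0.123064

12.31%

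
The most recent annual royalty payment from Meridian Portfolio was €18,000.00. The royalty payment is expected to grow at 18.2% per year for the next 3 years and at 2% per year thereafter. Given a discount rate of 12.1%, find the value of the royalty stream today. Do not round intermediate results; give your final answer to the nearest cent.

D_1 = 21276.00000
D_2 = 25148.23200
D_3 = 29725.21022
Terminal value at year 3: TV = D_3×(1+g_2)/(r−g_2) = 30319.71443/0.101 = 300195.19236
P_0 = D_1/(1+r)^1 + D_2/(1+r)^2 + D_3/(1+r)^3 + TV/(1+r)^3
    = 18979.48260 + 20012.26444 + 21101.24582 + 213101.69051 = 273194.68338

€273194.68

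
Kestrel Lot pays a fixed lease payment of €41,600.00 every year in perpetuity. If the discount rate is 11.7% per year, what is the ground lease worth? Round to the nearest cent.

Level perpetuity: PV = C / r = €41,600.00 / 0.117 = €355,555.56

€355555.56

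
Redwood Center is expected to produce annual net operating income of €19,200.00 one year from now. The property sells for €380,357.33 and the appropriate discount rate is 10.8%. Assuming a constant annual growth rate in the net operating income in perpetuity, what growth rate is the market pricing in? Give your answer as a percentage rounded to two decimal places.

P = D₁/(r−g) ⇒ g = r − D₁/P = 0.108 − €19,200.00/€380,357.33 = 0.057521

5.75%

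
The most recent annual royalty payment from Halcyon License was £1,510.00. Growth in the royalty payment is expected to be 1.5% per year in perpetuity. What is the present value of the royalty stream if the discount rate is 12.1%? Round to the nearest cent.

£14458.96

D₁ = D₀ × (1 + g) = £1,510.00 × 1.015 = £1,532.6500
Growing perpetuity: P = D₁ / (r − g) = £1,532.6500 / (0.121 − 0.015) = £14,458.96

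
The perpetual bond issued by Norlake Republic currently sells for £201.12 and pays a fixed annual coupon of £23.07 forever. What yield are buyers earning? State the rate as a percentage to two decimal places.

P = C/r ⇒ r = C/P = £23.07/£201.12 = 0.114708

11.47%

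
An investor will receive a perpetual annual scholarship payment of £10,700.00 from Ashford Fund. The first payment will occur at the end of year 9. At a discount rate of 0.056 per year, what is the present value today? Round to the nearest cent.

£123561.85

Value at end of year 8: C / r = £10,700.00 / 0.056 = £191,071.4286
Discount to today: PV = £191,071.4286 / (1 + 0.056)^8 = £191,071.4286 / 1.546363 = £123,561.85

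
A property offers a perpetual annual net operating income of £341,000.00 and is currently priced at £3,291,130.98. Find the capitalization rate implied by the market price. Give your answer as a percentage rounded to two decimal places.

P = C/r ⇒ r = C/P = £341,000.00/£3,291,130.98 = 0.103612

10.36%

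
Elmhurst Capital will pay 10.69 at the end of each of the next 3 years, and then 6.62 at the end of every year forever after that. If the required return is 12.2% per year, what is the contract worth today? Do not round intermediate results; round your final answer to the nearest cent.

PV of 3-year annuity: 10.69 × [1 − (1+0.122)^−3] / 0.122 = 25.58759
Perpetuity value at year 3: 6.62 / 0.122 = 54.26230
PV of perpetuity: 54.26230 / (1+0.122)^3 = 38.41666
Total PV = 25.58759 + 38.41666 = 64.00425

64.00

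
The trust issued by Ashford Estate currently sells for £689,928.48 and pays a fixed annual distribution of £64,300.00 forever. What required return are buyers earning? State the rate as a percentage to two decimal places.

P = C/r ⇒ r = C/P = £64,300.00/£689,928.48 = 0.093198

9.32%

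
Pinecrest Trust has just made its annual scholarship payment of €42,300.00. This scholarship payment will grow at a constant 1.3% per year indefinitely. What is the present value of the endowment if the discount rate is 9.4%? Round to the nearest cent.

€529011.11

D₁ = D₀ × (1 + g) = €42,300.00 × 1.013 = €42,849.9000
Growing perpetuity: P = D₁ / (r − g) = €42,849.9000 / (0.094 − 0.013) = €529,011.11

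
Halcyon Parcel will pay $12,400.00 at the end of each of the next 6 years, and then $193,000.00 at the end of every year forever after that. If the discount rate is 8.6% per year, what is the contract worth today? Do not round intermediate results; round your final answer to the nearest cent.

$1424275.57

PV of 6-year annuity: $12,400.00 × [1 − (1+0.086)^−6] / 0.086 = 56295.07148
Perpetuity value at year 6: $193,000.00 / 0.086 = 2244186.04651
PV of perpetuity: 2244186.04651 / (1+0.086)^6 = 1367980.49845
Total PV = 56295.07148 + 1367980.49845 = 1424275.56993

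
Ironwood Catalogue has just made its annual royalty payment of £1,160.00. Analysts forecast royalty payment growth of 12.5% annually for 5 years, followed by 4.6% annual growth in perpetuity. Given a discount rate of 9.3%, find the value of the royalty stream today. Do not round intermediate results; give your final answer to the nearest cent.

D_1 = 1305.00000
D_2 = 1468.12500
D_3 = 1651.64062
D_4 = 1858.09570
D_5 = 2090.35767
Terminal value at year 5: TV = D_5×(1+g_2)/(r−g_2) = 2186.51412/0.047 = 46521.57699
P_0 = D_1/(1+r)^1 + D_2/(1+r)^2 + D_3/(1+r)^3 + D_4/(1+r)^4 + D_5/(1+r)^5 + TV/(1+r)^5
    = 1193.96157 + 1228.91745 + 1264.89673 + 1301.92939 + 1340.04626 + 29823.15724 = 36152.90865

£36152.91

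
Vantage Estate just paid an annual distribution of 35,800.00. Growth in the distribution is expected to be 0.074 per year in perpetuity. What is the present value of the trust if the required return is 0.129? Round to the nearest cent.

D₁ = D₀ × (1 + g) = 35,800.00 × 1.074 = 38,449.2000
Growing perpetuity: P = D₁ / (r − g) = 38,449.2000 / (0.129 − 0.074) = 699,076.36

699076.36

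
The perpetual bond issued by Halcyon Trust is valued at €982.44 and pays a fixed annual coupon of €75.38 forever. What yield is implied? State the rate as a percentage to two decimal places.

P = C/r ⇒ r = C/P = €75.38/€982.44 = 0.076727

7.67%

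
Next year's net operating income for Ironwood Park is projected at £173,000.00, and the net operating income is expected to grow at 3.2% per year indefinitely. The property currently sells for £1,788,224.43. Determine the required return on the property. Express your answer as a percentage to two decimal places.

12.87%

P = D₁/(r − g) ⇒ r = D₁/P + g = £173,000.0000/£1,788,224.43 + 0.032 = 0.096744 + 0.032 = 0.128744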